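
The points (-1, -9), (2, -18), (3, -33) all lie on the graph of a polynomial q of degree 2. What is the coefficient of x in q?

Write q(x) = ax^2 + bx + c. Substituting each data point gives a linear system:
  a - b + c = -9
  4a + 2b + c = -18
  9a + 3b + c = -33
Solving the system yields a = -3, b = 0, c = -6.
So q(x) = -3x² - 6.
The coefficient of x is 0.

0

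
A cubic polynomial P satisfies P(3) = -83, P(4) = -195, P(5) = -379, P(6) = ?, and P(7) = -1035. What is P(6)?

On equispaced nodes a degree-3 polynomial has vanishing fourth forward difference, so
  P(3) - 4·P(4) + 6·P(5) - 4·P(6) + P(7) = 0.
Substituting the known values and solving for P(6):
  -4·P(6) = 2612
  P(6) = -653.

-653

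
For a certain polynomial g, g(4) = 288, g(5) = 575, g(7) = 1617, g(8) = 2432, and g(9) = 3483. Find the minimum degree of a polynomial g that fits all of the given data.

Divided differences on the nodes 4, 5, 7, 8, 9:
  order 0: 288  575  1617  2432  3483
  order 1: 287  521  815  1051
  order 2: 78  98  118
  order 3: 5  5
  order 4: 0
The order-3 divided differences are all 5 (nonzero) and every higher order vanishes, so the data lies on a polynomial of degree exactly 3.

3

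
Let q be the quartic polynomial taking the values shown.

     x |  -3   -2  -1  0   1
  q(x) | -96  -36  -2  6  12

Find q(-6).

-72

Using the Lagrange interpolation formula with nodes -3, -2, -1, 0, 1:
  L_0(x) = (x + 2)(x + 1)x(x - 1) / 24
  L_1(x) = (x + 3)(x + 1)x(x - 1) / -6
  L_2(x) = (x + 3)(x + 2)x(x - 1) / 4
  L_3(x) = (x + 3)(x + 2)(x + 1)(x - 1) / -6
  L_4(x) = (x + 3)(x + 2)(x + 1)x / 24
Then q(x) = -96·L_0(x) - 36·L_1(x) - 2·L_2(x) + 6·L_3(x) + 12·L_4(x).
Expanding and collecting terms gives q(x) = x^4 + 6x^3 - 2x^2 + x + 6.
Evaluating at x = -6: q(-6) = -72.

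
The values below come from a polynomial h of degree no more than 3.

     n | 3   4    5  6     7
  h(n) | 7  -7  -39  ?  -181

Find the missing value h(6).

On equispaced nodes a degree-3 polynomial has vanishing fourth forward difference, so
  h(3) - 4·h(4) + 6·h(5) - 4·h(6) + h(7) = 0.
Substituting the known values and solving for h(6):
  -4·h(6) = 380
  h(6) = -95.

-95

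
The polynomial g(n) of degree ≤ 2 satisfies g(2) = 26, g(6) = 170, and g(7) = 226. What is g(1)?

Write g(n) = an^2 + bn + c. Substituting each data point gives a linear system:
  4a + 2b + c = 26
  36a + 6b + c = 170
  49a + 7b + c = 226
Solving the system yields a = 4, b = 4, c = 2.
So g(n) = 4n² + 4n + 2.
Then g(1) = 10.

10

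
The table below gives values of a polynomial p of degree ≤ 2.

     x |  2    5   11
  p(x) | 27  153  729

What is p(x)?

Using the Lagrange interpolation formula with nodes 2, 5, 11:
  L_0(x) = (x - 5)(x - 11) / 27
  L_1(x) = (x - 2)(x - 11) / -18
  L_2(x) = (x - 2)(x - 5) / 54
Then p(x) = 27·L_0(x) + 153·L_1(x) + 729·L_2(x).
Expanding and collecting terms gives p(x) = 6x^2 + 3.
Check: p(5) = 153. ✓

p(x) = 6x^2 + 3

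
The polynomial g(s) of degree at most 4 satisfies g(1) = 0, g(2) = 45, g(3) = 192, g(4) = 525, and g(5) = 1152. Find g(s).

Using the Lagrange interpolation formula with nodes 1, 2, 3, 4, 5:
  L_0(s) = (s - 2)(s - 3)(s - 4)(s - 5) / 24
  L_1(s) = (s - 1)(s - 3)(s - 4)(s - 5) / -6
  L_2(s) = (s - 1)(s - 2)(s - 4)(s - 5) / 4
  L_3(s) = (s - 1)(s - 2)(s - 3)(s - 5) / -6
  L_4(s) = (s - 1)(s - 2)(s - 3)(s - 4) / 24
Then g(s) = 0·L_0(s) + 45·L_1(s) + 192·L_2(s) + 525·L_3(s) + 1152·L_4(s).
Expanding and collecting terms gives g(s) = s⁴ + 4s³ + 2s² - 4s - 3.
Check: g(4) = 525. ✓

g(s) = s^4 + 4s^3 + 2s^2 - 4s - 3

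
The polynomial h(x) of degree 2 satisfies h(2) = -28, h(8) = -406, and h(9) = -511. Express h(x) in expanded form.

Using the Lagrange interpolation formula with nodes 2, 8, 9:
  L_0(x) = (x - 8)(x - 9) / 42
  L_1(x) = (x - 2)(x - 9) / -6
  L_2(x) = (x - 2)(x - 8) / 7
Then h(x) = -28·L_0(x) - 406·L_1(x) - 511·L_2(x).
Expanding and collecting terms gives h(x) = -6x^2 - 3x + 2.
Check: h(2) = -28. ✓

h(x) = -6x^2 - 3x + 2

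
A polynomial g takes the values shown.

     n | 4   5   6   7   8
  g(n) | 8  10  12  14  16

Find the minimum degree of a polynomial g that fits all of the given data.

Forward differences of the values at n = 4, 5, 6, 7, 8:
  g  : 8  10  12  14  16
  Δ  : 2  2  2  2
  Δ^2: 0  0  0
  Δ^3: 0  0
  Δ^4: 0
The first differences are constant (2) and nonzero, while all higher differences vanish, so the minimal degree is 1.

1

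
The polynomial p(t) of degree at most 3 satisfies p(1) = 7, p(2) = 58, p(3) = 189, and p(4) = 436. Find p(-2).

Using the Lagrange interpolation formula with nodes 1, 2, 3, 4:
  L_0(t) = (t - 2)(t - 3)(t - 4) / -6
  L_1(t) = (t - 1)(t - 3)(t - 4) / 2
  L_2(t) = (t - 1)(t - 2)(t - 4) / -2
  L_3(t) = (t - 1)(t - 2)(t - 3) / 6
Then p(t) = 7·L_0(t) + 58·L_1(t) + 189·L_2(t) + 436·L_3(t).
Expanding and collecting terms gives p(t) = 6t³ + 4t² - 3t.
Evaluating at t = -2: p(-2) = -26.

-26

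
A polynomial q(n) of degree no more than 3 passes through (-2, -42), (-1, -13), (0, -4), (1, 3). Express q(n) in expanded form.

q(n) = 3n^3 - n^2 + 5n - 4

Write q(n) = an^3 + bn^2 + cn + d. Substituting each data point gives a linear system:
  -8a + 4b - 2c + d = -42
  -a + b - c + d = -13
  d = -4
  a + b + c + d = 3
Solving the system yields a = 3, b = -1, c = 5, d = -4.
So q(n) = 3n^3 - n^2 + 5n - 4.
Check: q(-1) = -13. ✓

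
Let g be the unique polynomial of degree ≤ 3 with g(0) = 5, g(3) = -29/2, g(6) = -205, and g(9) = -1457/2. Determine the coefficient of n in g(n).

Write g(n) = an^3 + bn^2 + cn + d. Substituting each data point gives a linear system:
  d = 5
  27a + 9b + 3c + d = -29/2
  216a + 36b + 6c + d = -205
  729a + 81b + 9c + d = -1457/2
Solving the system yields a = -1, b = -1/2, c = 4, d = 5.
So g(n) = -n³ - (1/2)n² + 4n + 5.
The coefficient of n is 4.

4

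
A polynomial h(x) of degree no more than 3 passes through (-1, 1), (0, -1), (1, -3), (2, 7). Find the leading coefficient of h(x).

Write h(x) = ax^3 + bx^2 + cx + d. Substituting each data point gives a linear system:
  -a + b - c + d = 1
  d = -1
  a + b + c + d = -3
  8a + 4b + 2c + d = 7
Solving the system yields a = 2, b = 0, c = -4, d = -1.
So h(x) = 2x³ - 4x - 1.
The leading coefficient is 2.

2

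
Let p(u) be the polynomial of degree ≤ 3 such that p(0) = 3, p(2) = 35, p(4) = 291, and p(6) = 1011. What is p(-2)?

Forward differences of the values at u = 0, 2, 4, 6:
  p  : 3  35  291  1011
  Δ  : 32  256  720
  Δ^2: 224  464
  Δ^3: 240
The third differences are constant, confirming degree 3.
Interpolating (Newton forward form) and evaluating at u = -2 gives p(-2) = -45.

-45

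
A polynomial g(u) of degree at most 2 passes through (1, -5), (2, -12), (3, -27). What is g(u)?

Using the Lagrange interpolation formula with nodes 1, 2, 3:
  L_0(u) = (u - 2)(u - 3) / 2
  L_1(u) = (u - 1)(u - 3) / -1
  L_2(u) = (u - 1)(u - 2) / 2
Then g(u) = -5·L_0(u) - 12·L_1(u) - 27·L_2(u).
Expanding and collecting terms gives g(u) = -4u^2 + 5u - 6.
Check: g(2) = -12. ✓

g(u) = -4u^2 + 5u - 6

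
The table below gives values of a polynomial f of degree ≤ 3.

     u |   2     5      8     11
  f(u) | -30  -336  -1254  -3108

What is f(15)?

Forward differences of the values at u = 2, 5, 8, 11:
  f  : -30  -336  -1254  -3108
  Δ  : -306  -918  -1854
  Δ^2: -612  -936
  Δ^3: -324
The third differences are constant, confirming degree 3.
Interpolating (Newton forward form) and evaluating at u = 15 gives f(15) = -7596.

-7596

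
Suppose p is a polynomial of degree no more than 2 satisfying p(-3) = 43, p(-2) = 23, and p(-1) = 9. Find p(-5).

Using the Lagrange interpolation formula with nodes -3, -2, -1:
  L_0(s) = (s + 2)(s + 1) / 2
  L_1(s) = (s + 3)(s + 1) / -1
  L_2(s) = (s + 3)(s + 2) / 2
Then p(s) = 43·L_0(s) + 23·L_1(s) + 9·L_2(s).
Expanding and collecting terms gives p(s) = 3s^2 - 5s + 1.
Evaluating at s = -5: p(-5) = 101.

101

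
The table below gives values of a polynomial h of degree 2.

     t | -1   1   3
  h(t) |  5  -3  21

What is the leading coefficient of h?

4

Write h(t) = at^2 + bt + c. Substituting each data point gives a linear system:
  a - b + c = 5
  a + b + c = -3
  9a + 3b + c = 21
Solving the system yields a = 4, b = -4, c = -3.
So h(t) = 4t^2 - 4t - 3.
The leading coefficient is 4.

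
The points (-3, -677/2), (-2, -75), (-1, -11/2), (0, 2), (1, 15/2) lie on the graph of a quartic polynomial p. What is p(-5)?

-4671/2

Forward differences of the values at n = -3, -2, -1, 0, 1:
  p  : -677/2  -75  -11/2  2  15/2
  Δ  : 527/2  139/2  15/2  11/2
  Δ^2: -194  -62  -2
  Δ^3: 132  60
  Δ^4: -72
The fourth differences are constant, confirming degree 4.
Interpolating (Newton forward form) and evaluating at n = -5 gives p(-5) = -4671/2.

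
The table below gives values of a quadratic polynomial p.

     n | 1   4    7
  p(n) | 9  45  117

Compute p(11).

269

Using the Lagrange interpolation formula with nodes 1, 4, 7:
  L_0(n) = (n - 4)(n - 7) / 18
  L_1(n) = (n - 1)(n - 7) / -9
  L_2(n) = (n - 1)(n - 4) / 18
Then p(n) = 9·L_0(n) + 45·L_1(n) + 117·L_2(n).
Expanding and collecting terms gives p(n) = 2n^2 + 2n + 5.
Evaluating at n = 11: p(11) = 269.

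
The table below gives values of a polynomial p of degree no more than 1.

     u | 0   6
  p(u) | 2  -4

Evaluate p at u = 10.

-8

Write p(u) = au + b. Substituting each data point gives a linear system:
  b = 2
  6a + b = -4
Solving the system yields a = -1, b = 2.
So p(u) = -u + 2.
Then p(10) = -8.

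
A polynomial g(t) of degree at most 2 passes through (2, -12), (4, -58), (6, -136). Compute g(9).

-313

Write g(t) = at^2 + bt + c. Substituting each data point gives a linear system:
  4a + 2b + c = -12
  16a + 4b + c = -58
  36a + 6b + c = -136
Solving the system yields a = -4, b = 1, c = 2.
So g(t) = -4t² + t + 2.
Then g(9) = -313.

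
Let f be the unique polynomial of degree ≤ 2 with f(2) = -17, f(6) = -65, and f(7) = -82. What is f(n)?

f(n) = -n^2 - 4n - 5

Using the Lagrange interpolation formula with nodes 2, 6, 7:
  L_0(n) = (n - 6)(n - 7) / 20
  L_1(n) = (n - 2)(n - 7) / -4
  L_2(n) = (n - 2)(n - 6) / 5
Then f(n) = -17·L_0(n) - 65·L_1(n) - 82·L_2(n).
Expanding and collecting terms gives f(n) = -n^2 - 4n - 5.
Check: f(7) = -82. ✓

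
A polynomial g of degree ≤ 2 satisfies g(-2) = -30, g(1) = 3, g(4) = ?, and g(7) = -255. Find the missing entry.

The 3 known points determine the degree-2 polynomial uniquely.
Write g(x) = ax^2 + bx + c. Substituting each data point gives a linear system:
  4a - 2b + c = -30
  a + b + c = 3
  49a + 7b + c = -255
Solving the system yields a = -6, b = 5, c = 4.
So g(x) = -6x^2 + 5x + 4.
Then g(4) = -72.

-72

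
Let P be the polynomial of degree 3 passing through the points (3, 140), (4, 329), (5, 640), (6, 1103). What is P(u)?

Using the Lagrange interpolation formula with nodes 3, 4, 5, 6:
  L_0(u) = (u - 4)(u - 5)(u - 6) / -6
  L_1(u) = (u - 3)(u - 5)(u - 6) / 2
  L_2(u) = (u - 3)(u - 4)(u - 6) / -2
  L_3(u) = (u - 3)(u - 4)(u - 5) / 6
Then P(u) = 140·L_0(u) + 329·L_1(u) + 640·L_2(u) + 1103·L_3(u).
Expanding and collecting terms gives P(u) = 5u^3 + u^2 - 3u + 5.
Check: P(4) = 329. ✓

P(u) = 5u^3 + u^2 - 3u + 5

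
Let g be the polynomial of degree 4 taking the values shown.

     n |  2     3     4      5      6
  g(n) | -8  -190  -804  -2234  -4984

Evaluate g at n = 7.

Forward differences of the values at n = 2, 3, 4, 5, 6:
  g  : -8  -190  -804  -2234  -4984
  Δ  : -182  -614  -1430  -2750
  Δ^2: -432  -816  -1320
  Δ^3: -384  -504
  Δ^4: -120
The fourth differences are constant, confirming degree 4.
Interpolating (Newton forward form) and evaluating at n = 7 gives g(7) = -9678.

-9678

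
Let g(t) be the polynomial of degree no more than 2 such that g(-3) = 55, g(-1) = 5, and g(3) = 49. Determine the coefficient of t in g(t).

Write g(t) = at^2 + bt + c. Substituting each data point gives a linear system:
  9a - 3b + c = 55
  a - b + c = 5
  9a + 3b + c = 49
Solving the system yields a = 6, b = -1, c = -2.
So g(t) = 6t^2 - t - 2.
The coefficient of t is -1.

-1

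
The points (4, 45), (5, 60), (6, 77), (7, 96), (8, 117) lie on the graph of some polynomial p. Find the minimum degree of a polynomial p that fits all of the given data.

Forward differences of the values at n = 4, 5, 6, 7, 8:
  p  : 45  60  77  96  117
  Δ  : 15  17  19  21
  Δ^2: 2  2  2
  Δ^3: 0  0
  Δ^4: 0
The second differences are constant (2) and nonzero, while all higher differences vanish, so the minimal degree is 2.

2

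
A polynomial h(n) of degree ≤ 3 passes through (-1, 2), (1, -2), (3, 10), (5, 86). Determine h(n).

h(n) = n^3 - n^2 - 3n + 1

Write h(n) = an^3 + bn^2 + cn + d. Substituting each data point gives a linear system:
  -a + b - c + d = 2
  a + b + c + d = -2
  27a + 9b + 3c + d = 10
  125a + 25b + 5c + d = 86
Solving the system yields a = 1, b = -1, c = -3, d = 1.
So h(n) = n^3 - n^2 - 3n + 1.
Check: h(1) = -2. ✓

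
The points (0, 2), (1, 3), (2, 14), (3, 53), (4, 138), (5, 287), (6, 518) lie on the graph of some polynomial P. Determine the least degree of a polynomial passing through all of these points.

3

Forward differences of the values at t = 0, 1, 2, 3, 4, 5, 6:
  P  : 2  3  14  53  138  287  518
  Δ  : 1  11  39  85  149  231
  Δ^2: 10  28  46  64  82
  Δ^3: 18  18  18  18
  Δ^4: 0  0  0
  Δ^5: 0  0
  Δ^6: 0
The third differences are constant (18) and nonzero, while all higher differences vanish, so the minimal degree is 3.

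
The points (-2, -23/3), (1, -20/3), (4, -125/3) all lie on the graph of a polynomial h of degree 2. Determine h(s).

h(s) = -2s^2 - (5/3)s - 3

Using the Lagrange interpolation formula with nodes -2, 1, 4:
  L_0(s) = (s - 1)(s - 4) / 18
  L_1(s) = (s + 2)(s - 4) / -9
  L_2(s) = (s + 2)(s - 1) / 18
Then h(s) = -23/3·L_0(s) - 20/3·L_1(s) - 125/3·L_2(s).
Expanding and collecting terms gives h(s) = -2s^2 - (5/3)s - 3.
Check: h(4) = -125/3. ✓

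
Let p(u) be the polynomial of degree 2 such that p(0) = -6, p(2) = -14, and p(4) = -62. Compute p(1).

Forward differences of the values at u = 0, 2, 4:
  p  : -6  -14  -62
  Δ  : -8  -48
  Δ^2: -40
The second differences are constant, confirming degree 2.
Interpolating (Newton forward form) and evaluating at u = 1 gives p(1) = -5.

-5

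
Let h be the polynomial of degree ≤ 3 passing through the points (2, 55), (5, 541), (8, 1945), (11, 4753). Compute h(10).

3631

Using the Lagrange interpolation formula with nodes 2, 5, 8, 11:
  L_0(s) = (s - 5)(s - 8)(s - 11) / -162
  L_1(s) = (s - 2)(s - 8)(s - 11) / 54
  L_2(s) = (s - 2)(s - 5)(s - 11) / -54
  L_3(s) = (s - 2)(s - 5)(s - 8) / 162
Then h(s) = 55·L_0(s) + 541·L_1(s) + 1945·L_2(s) + 4753·L_3(s).
Expanding and collecting terms gives h(s) = 3s^3 + 6s^2 + 3s + 1.
Evaluating at s = 10: h(10) = 3631.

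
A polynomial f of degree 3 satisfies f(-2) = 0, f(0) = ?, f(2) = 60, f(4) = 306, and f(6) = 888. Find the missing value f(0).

On equispaced nodes a degree-3 polynomial has vanishing fourth forward difference, so
  f(-2) - 4·f(0) + 6·f(2) - 4·f(4) + f(6) = 0.
Substituting the known values and solving for f(0):
  -4·f(0) = -24
  f(0) = 6.

6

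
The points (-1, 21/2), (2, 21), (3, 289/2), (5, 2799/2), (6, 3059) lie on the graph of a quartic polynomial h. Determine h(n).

h(n) = 3n^4 - 4n^3 + n^2 - (1/2)n + 2

Using the Lagrange interpolation formula with nodes -1, 2, 3, 5, 6:
  L_0(n) = (n - 2)(n - 3)(n - 5)(n - 6) / 504
  L_1(n) = (n + 1)(n - 3)(n - 5)(n - 6) / -36
  L_2(n) = (n + 1)(n - 2)(n - 5)(n - 6) / 24
  L_3(n) = (n + 1)(n - 2)(n - 3)(n - 6) / -36
  L_4(n) = (n + 1)(n - 2)(n - 3)(n - 5) / 84
Then h(n) = 21/2·L_0(n) + 21·L_1(n) + 289/2·L_2(n) + 2799/2·L_3(n) + 3059·L_4(n).
Expanding and collecting terms gives h(n) = 3n^4 - 4n^3 + n^2 - (1/2)n + 2.
Check: h(5) = 2799/2. ✓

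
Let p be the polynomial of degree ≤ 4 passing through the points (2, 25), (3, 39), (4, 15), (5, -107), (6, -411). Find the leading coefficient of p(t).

Write p(t) = at^4 + bt^3 + ct^2 + dt + e. Substituting each data point gives a linear system:
  16a + 8b + 4c + 2d + e = 25
  81a + 27b + 9c + 3d + e = 39
  256a + 64b + 16c + 4d + e = 15
  625a + 125b + 25c + 5d + e = -107
  1296a + 216b + 36c + 6d + e = -411
Solving the system yields a = -1, b = 4, c = 0, d = 3, e = 3.
So p(t) = -t^4 + 4t^3 + 3t + 3.
The leading coefficient is -1.

-1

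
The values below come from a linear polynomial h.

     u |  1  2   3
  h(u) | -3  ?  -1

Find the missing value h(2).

-2

On equispaced nodes a degree-1 polynomial has vanishing second forward difference, so
  h(1) - 2·h(2) + h(3) = 0.
Substituting the known values and solving for h(2):
  -2·h(2) = 4
  h(2) = -2.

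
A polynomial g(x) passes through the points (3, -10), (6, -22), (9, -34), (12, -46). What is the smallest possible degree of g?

Forward differences of the values at x = 3, 6, 9, 12:
  g  : -10  -22  -34  -46
  Δ  : -12  -12  -12
  Δ^2: 0  0
  Δ^3: 0
The first differences are constant (-12) and nonzero, while all higher differences vanish, so the minimal degree is 1.

1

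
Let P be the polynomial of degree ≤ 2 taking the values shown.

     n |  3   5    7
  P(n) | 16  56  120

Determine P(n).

P(n) = 3n^2 - 4n + 1

Using the Lagrange interpolation formula with nodes 3, 5, 7:
  L_0(n) = (n - 5)(n - 7) / 8
  L_1(n) = (n - 3)(n - 7) / -4
  L_2(n) = (n - 3)(n - 5) / 8
Then P(n) = 16·L_0(n) + 56·L_1(n) + 120·L_2(n).
Expanding and collecting terms gives P(n) = 3n^2 - 4n + 1.
Check: P(3) = 16. ✓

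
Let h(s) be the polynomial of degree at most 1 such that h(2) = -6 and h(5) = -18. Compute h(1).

-2

Using the Lagrange interpolation formula with nodes 2, 5:
  L_0(s) = (s - 5) / -3
  L_1(s) = (s - 2) / 3
Then h(s) = -6·L_0(s) - 18·L_1(s).
Expanding and collecting terms gives h(s) = -4s + 2.
Evaluating at s = 1: h(1) = -2.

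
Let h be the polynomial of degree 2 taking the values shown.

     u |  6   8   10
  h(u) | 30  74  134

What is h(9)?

Using the Lagrange interpolation formula with nodes 6, 8, 10:
  L_0(u) = (u - 8)(u - 10) / 8
  L_1(u) = (u - 6)(u - 10) / -4
  L_2(u) = (u - 6)(u - 8) / 8
Then h(u) = 30·L_0(u) + 74·L_1(u) + 134·L_2(u).
Expanding and collecting terms gives h(u) = 2u² - 6u - 6.
Evaluating at u = 9: h(9) = 102.

102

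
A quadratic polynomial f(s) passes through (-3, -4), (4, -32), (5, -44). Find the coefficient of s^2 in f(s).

Write f(s) = as^2 + bs + c. Substituting each data point gives a linear system:
  9a - 3b + c = -4
  16a + 4b + c = -32
  25a + 5b + c = -44
Solving the system yields a = -1, b = -3, c = -4.
So f(s) = -s^2 - 3s - 4.
The leading coefficient is -1.

-1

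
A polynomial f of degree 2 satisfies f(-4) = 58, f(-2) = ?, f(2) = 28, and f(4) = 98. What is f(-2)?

8

The 3 known points determine the degree-2 polynomial uniquely.
Write f(s) = as^2 + bs + c. Substituting each data point gives a linear system:
  16a - 4b + c = 58
  4a + 2b + c = 28
  16a + 4b + c = 98
Solving the system yields a = 5, b = 5, c = -2.
So f(s) = 5s² + 5s - 2.
Then f(-2) = 8.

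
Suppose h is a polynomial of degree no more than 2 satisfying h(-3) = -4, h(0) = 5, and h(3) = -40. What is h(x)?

h(x) = -3x^2 - 6x + 5

Using the Lagrange interpolation formula with nodes -3, 0, 3:
  L_0(x) = x(x - 3) / 18
  L_1(x) = (x + 3)(x - 3) / -9
  L_2(x) = (x + 3)x / 18
Then h(x) = -4·L_0(x) + 5·L_1(x) - 40·L_2(x).
Expanding and collecting terms gives h(x) = -3x² - 6x + 5.
Check: h(-3) = -4. ✓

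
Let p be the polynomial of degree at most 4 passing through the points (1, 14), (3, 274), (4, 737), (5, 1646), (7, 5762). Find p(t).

p(t) = 2t^4 + 2t^3 + 5t^2 + 4t + 1

Using the Lagrange interpolation formula with nodes 1, 3, 4, 5, 7:
  L_0(t) = (t - 3)(t - 4)(t - 5)(t - 7) / 144
  L_1(t) = (t - 1)(t - 4)(t - 5)(t - 7) / -16
  L_2(t) = (t - 1)(t - 3)(t - 5)(t - 7) / 9
  L_3(t) = (t - 1)(t - 3)(t - 4)(t - 7) / -16
  L_4(t) = (t - 1)(t - 3)(t - 4)(t - 5) / 144
Then p(t) = 14·L_0(t) + 274·L_1(t) + 737·L_2(t) + 1646·L_3(t) + 5762·L_4(t).
Expanding and collecting terms gives p(t) = 2t^4 + 2t^3 + 5t^2 + 4t + 1.
Check: p(1) = 14. ✓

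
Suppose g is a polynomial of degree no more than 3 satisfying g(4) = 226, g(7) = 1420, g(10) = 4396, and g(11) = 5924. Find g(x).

Using the Lagrange interpolation formula with nodes 4, 7, 10, 11:
  L_0(x) = (x - 7)(x - 10)(x - 11) / -126
  L_1(x) = (x - 4)(x - 10)(x - 11) / 36
  L_2(x) = (x - 4)(x - 7)(x - 11) / -18
  L_3(x) = (x - 4)(x - 7)(x - 10) / 28
Then g(x) = 226·L_0(x) + 1420·L_1(x) + 4396·L_2(x) + 5924·L_3(x).
Expanding and collecting terms gives g(x) = 5x³ - 6x² - x + 6.
Check: g(7) = 1420. ✓

g(x) = 5x^3 - 6x^2 - x + 6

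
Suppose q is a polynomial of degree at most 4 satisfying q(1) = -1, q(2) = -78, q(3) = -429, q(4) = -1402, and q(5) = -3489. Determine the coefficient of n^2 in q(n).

Write q(n) = an^4 + bn^3 + cn^2 + dn + e. Substituting each data point gives a linear system:
  a + b + c + d + e = -1
  16a + 8b + 4c + 2d + e = -78
  81a + 27b + 9c + 3d + e = -429
  256a + 64b + 16c + 4d + e = -1402
  625a + 125b + 25c + 5d + e = -3489
Solving the system yields a = -6, b = 2, c = 1, d = -4, e = 6.
So q(n) = -6n^4 + 2n^3 + n^2 - 4n + 6.
The coefficient of n^2 is 1.

1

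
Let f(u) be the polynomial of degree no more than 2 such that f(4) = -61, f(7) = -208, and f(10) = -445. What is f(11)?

-544

Forward differences of the values at u = 4, 7, 10:
  f  : -61  -208  -445
  Δ  : -147  -237
  Δ^2: -90
The second differences are constant, confirming degree 2.
Interpolating (Newton forward form) and evaluating at u = 11 gives f(11) = -544.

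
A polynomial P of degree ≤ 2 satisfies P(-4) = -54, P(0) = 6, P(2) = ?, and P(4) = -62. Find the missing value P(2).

-12

The 3 known points determine the degree-2 polynomial uniquely.
Write P(t) = at^2 + bt + c. Substituting each data point gives a linear system:
  16a - 4b + c = -54
  c = 6
  16a + 4b + c = -62
Solving the system yields a = -4, b = -1, c = 6.
So P(t) = -4t^2 - t + 6.
Then P(2) = -12.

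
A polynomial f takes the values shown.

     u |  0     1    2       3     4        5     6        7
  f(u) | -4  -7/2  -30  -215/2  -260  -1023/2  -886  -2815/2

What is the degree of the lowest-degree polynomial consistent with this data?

Forward differences of the values at u = 0, 1, 2, 3, 4, 5, 6, 7:
  f  : -4  -7/2  -30  -215/2  -260  -1023/2  -886  -2815/2
  Δ  : 1/2  -53/2  -155/2  -305/2  -503/2  -749/2  -1043/2
  Δ^2: -27  -51  -75  -99  -123  -147
  Δ^3: -24  -24  -24  -24  -24
  Δ^4: 0  0  0  0
  Δ^5: 0  0  0
  Δ^6: 0  0
  Δ^7: 0
The third differences are constant (-24) and nonzero, while all higher differences vanish, so the minimal degree is 3.

3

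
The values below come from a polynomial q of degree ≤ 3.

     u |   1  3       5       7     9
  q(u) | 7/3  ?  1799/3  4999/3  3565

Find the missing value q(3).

On equispaced nodes a degree-3 polynomial has vanishing fourth forward difference, so
  q(1) - 4·q(3) + 6·q(5) - 4·q(7) + q(9) = 0.
Substituting the known values and solving for q(3):
  -4·q(3) = -500
  q(3) = 125.

125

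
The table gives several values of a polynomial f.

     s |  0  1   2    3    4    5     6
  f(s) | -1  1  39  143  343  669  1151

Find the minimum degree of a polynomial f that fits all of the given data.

Forward differences of the values at s = 0, 1, 2, 3, 4, 5, 6:
  f  : -1  1  39  143  343  669  1151
  Δ  : 2  38  104  200  326  482
  Δ^2: 36  66  96  126  156
  Δ^3: 30  30  30  30
  Δ^4: 0  0  0
  Δ^5: 0  0
  Δ^6: 0
The third differences are constant (30) and nonzero, while all higher differences vanish, so the minimal degree is 3.

3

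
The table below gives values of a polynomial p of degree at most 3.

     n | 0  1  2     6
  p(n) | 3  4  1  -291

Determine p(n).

Write p(n) = an^3 + bn^2 + cn + d. Substituting each data point gives a linear system:
  d = 3
  a + b + c + d = 4
  8a + 4b + 2c + d = 1
  216a + 36b + 6c + d = -291
Solving the system yields a = -2, b = 4, c = -1, d = 3.
So p(n) = -2n³ + 4n² - n + 3.
Check: p(6) = -291. ✓

p(n) = -2n^3 + 4n^2 - n + 3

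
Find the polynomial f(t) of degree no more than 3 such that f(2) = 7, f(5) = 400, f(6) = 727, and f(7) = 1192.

Write f(t) = at^3 + bt^2 + ct + d. Substituting each data point gives a linear system:
  8a + 4b + 2c + d = 7
  125a + 25b + 5c + d = 400
  216a + 36b + 6c + d = 727
  343a + 49b + 7c + d = 1192
Solving the system yields a = 4, b = -3, c = -4, d = -5.
So f(t) = 4t³ - 3t² - 4t - 5.
Check: f(6) = 727. ✓

f(t) = 4t^3 - 3t^2 - 4t - 5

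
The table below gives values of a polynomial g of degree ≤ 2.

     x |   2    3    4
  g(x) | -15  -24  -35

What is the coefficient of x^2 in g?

-1

Write g(x) = ax^2 + bx + c. Substituting each data point gives a linear system:
  4a + 2b + c = -15
  9a + 3b + c = -24
  16a + 4b + c = -35
Solving the system yields a = -1, b = -4, c = -3.
So g(x) = -x^2 - 4x - 3.
The leading coefficient is -1.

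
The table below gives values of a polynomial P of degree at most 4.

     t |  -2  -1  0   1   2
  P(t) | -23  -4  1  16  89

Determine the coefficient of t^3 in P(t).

Write P(t) = at^4 + bt^3 + ct^2 + dt + e. Substituting each data point gives a linear system:
  16a - 8b + 4c - 2d + e = -23
  a - b + c - d + e = -4
  e = 1
  a + b + c + d + e = 16
  16a + 8b + 4c + 2d + e = 89
Solving the system yields a = 1, b = 6, c = 4, d = 4, e = 1.
So P(t) = t^4 + 6t^3 + 4t^2 + 4t + 1.
The coefficient of t^3 is 6.

6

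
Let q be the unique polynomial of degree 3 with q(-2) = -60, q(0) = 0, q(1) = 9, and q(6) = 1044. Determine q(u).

Using the Lagrange interpolation formula with nodes -2, 0, 1, 6:
  L_0(u) = u(u - 1)(u - 6) / -48
  L_1(u) = (u + 2)(u - 1)(u - 6) / 12
  L_2(u) = (u + 2)u(u - 6) / -15
  L_3(u) = (u + 2)u(u - 1) / 240
Then q(u) = -60·L_0(u) + 0·L_1(u) + 9·L_2(u) + 1044·L_3(u).
Expanding and collecting terms gives q(u) = 5u³ - 2u² + 6u.
Check: q(1) = 9. ✓

q(u) = 5u^3 - 2u^2 + 6u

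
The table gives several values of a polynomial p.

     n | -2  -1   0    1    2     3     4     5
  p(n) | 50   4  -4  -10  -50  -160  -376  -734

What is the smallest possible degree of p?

3

Forward differences of the values at n = -2, -1, 0, 1, 2, 3, 4, 5:
  p  : 50  4  -4  -10  -50  -160  -376  -734
  Δ  : -46  -8  -6  -40  -110  -216  -358
  Δ^2: 38  2  -34  -70  -106  -142
  Δ^3: -36  -36  -36  -36  -36
  Δ^4: 0  0  0  0
  Δ^5: 0  0  0
  Δ^6: 0  0
  Δ^7: 0
The third differences are constant (-36) and nonzero, while all higher differences vanish, so the minimal degree is 3.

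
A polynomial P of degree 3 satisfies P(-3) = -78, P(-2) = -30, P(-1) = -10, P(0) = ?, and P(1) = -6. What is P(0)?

The 4 known points determine the degree-3 polynomial uniquely.
Write P(n) = an^3 + bn^2 + cn + d. Substituting each data point gives a linear system:
  -27a + 9b - 3c + d = -78
  -8a + 4b - 2c + d = -30
  -a + b - c + d = -10
  a + b + c + d = -6
Solving the system yields a = 2, b = -2, c = 0, d = -6.
So P(n) = 2n^3 - 2n^2 - 6.
Then P(0) = -6.

-6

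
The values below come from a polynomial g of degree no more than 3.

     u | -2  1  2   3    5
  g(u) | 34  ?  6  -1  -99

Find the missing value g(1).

The 4 known points determine the degree-3 polynomial uniquely.
Write g(u) = au^3 + bu^2 + cu + d. Substituting each data point gives a linear system:
  -8a + 4b - 2c + d = 34
  8a + 4b + 2c + d = 6
  27a + 9b + 3c + d = -1
  125a + 25b + 5c + d = -99
Solving the system yields a = -2, b = 6, c = 1, d = -4.
So g(u) = -2u^3 + 6u^2 + u - 4.
Then g(1) = 1.

1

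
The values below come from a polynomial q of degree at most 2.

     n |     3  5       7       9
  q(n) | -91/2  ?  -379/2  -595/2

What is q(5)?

-211/2

On equispaced nodes a degree-2 polynomial has vanishing third forward difference, so
  - q(3) + 3·q(5) - 3·q(7) + q(9) = 0.
Substituting the known values and solving for q(5):
  3·q(5) = -633/2
  q(5) = -211/2.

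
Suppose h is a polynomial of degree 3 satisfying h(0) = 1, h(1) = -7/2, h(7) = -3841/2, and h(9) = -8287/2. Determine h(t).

Write h(t) = at^3 + bt^2 + ct + d. Substituting each data point gives a linear system:
  d = 1
  a + b + c + d = -7/2
  343a + 49b + 7c + d = -3841/2
  729a + 81b + 9c + d = -8287/2
Solving the system yields a = -6, b = 3, c = -3/2, d = 1.
So h(t) = -6t³ + 3t² - (3/2)t + 1.
Check: h(1) = -7/2. ✓

h(t) = -6t^3 + 3t^2 - (3/2)t + 1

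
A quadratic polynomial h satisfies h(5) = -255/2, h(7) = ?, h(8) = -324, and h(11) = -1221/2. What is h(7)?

The 3 known points determine the degree-2 polynomial uniquely.
Write h(x) = ax^2 + bx + c. Substituting each data point gives a linear system:
  25a + 5b + c = -255/2
  64a + 8b + c = -324
  121a + 11b + c = -1221/2
Solving the system yields a = -5, b = -1/2, c = 0.
So h(x) = -5x^2 - (1/2)x.
Then h(7) = -497/2.

-497/2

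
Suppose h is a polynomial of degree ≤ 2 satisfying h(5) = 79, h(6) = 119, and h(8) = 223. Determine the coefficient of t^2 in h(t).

Write h(t) = at^2 + bt + c. Substituting each data point gives a linear system:
  25a + 5b + c = 79
  36a + 6b + c = 119
  64a + 8b + c = 223
Solving the system yields a = 4, b = -4, c = -1.
So h(t) = 4t² - 4t - 1.
The leading coefficient is 4.

4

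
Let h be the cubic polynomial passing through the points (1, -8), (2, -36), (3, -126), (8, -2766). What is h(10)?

-5516

Write h(n) = an^3 + bn^2 + cn + d. Substituting each data point gives a linear system:
  a + b + c + d = -8
  8a + 4b + 2c + d = -36
  27a + 9b + 3c + d = -126
  512a + 64b + 8c + d = -2766
Solving the system yields a = -6, b = 5, c = -1, d = -6.
So h(n) = -6n³ + 5n² - n - 6.
Then h(10) = -5516.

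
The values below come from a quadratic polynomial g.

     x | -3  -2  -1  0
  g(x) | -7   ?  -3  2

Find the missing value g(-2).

-6

The 3 known points determine the degree-2 polynomial uniquely.
Write g(x) = ax^2 + bx + c. Substituting each data point gives a linear system:
  9a - 3b + c = -7
  a - b + c = -3
  c = 2
Solving the system yields a = 1, b = 6, c = 2.
So g(x) = x^2 + 6x + 2.
Then g(-2) = -6.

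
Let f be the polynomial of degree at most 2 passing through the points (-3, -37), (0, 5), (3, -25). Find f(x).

Using the Lagrange interpolation formula with nodes -3, 0, 3:
  L_0(x) = x(x - 3) / 18
  L_1(x) = (x + 3)(x - 3) / -9
  L_2(x) = (x + 3)x / 18
Then f(x) = -37·L_0(x) + 5·L_1(x) - 25·L_2(x).
Expanding and collecting terms gives f(x) = -4x^2 + 2x + 5.
Check: f(3) = -25. ✓

f(x) = -4x^2 + 2x + 5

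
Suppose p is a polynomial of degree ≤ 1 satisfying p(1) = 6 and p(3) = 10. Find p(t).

p(t) = 2t + 4

Write p(t) = at + b. Substituting each data point gives a linear system:
  a + b = 6
  3a + b = 10
Solving the system yields a = 2, b = 4.
So p(t) = 2t + 4.
Check: p(3) = 10. ✓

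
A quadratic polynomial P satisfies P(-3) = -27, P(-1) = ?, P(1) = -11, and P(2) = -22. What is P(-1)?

-7

The 3 known points determine the degree-2 polynomial uniquely.
Write P(x) = ax^2 + bx + c. Substituting each data point gives a linear system:
  9a - 3b + c = -27
  a + b + c = -11
  4a + 2b + c = -22
Solving the system yields a = -3, b = -2, c = -6.
So P(x) = -3x^2 - 2x - 6.
Then P(-1) = -7.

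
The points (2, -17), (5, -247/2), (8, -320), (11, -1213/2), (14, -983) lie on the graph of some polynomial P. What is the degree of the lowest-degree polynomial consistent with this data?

Forward differences of the values at x = 2, 5, 8, 11, 14:
  P  : -17  -247/2  -320  -1213/2  -983
  Δ  : -213/2  -393/2  -573/2  -753/2
  Δ^2: -90  -90  -90
  Δ^3: 0  0
  Δ^4: 0
The second differences are constant (-90) and nonzero, while all higher differences vanish, so the minimal degree is 2.

2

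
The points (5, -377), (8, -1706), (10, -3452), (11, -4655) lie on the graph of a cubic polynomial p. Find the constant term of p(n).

-2

Write p(n) = an^3 + bn^2 + cn + d. Substituting each data point gives a linear system:
  125a + 25b + 5c + d = -377
  512a + 64b + 8c + d = -1706
  1000a + 100b + 10c + d = -3452
  1331a + 121b + 11c + d = -4655
Solving the system yields a = -4, b = 6, c = -5, d = -2.
So p(n) = -4n^3 + 6n^2 - 5n - 2.
The constant term is -2.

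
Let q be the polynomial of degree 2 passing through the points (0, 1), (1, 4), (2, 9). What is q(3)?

16

Using the Lagrange interpolation formula with nodes 0, 1, 2:
  L_0(n) = (n - 1)(n - 2) / 2
  L_1(n) = n(n - 2) / -1
  L_2(n) = n(n - 1) / 2
Then q(n) = 1·L_0(n) + 4·L_1(n) + 9·L_2(n).
Expanding and collecting terms gives q(n) = n^2 + 2n + 1.
Evaluating at n = 3: q(3) = 16.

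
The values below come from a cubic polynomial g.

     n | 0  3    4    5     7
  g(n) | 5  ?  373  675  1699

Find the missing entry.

The 4 known points determine the degree-3 polynomial uniquely.
Write g(n) = an^3 + bn^2 + cn + d. Substituting each data point gives a linear system:
  d = 5
  64a + 16b + 4c + d = 373
  125a + 25b + 5c + d = 675
  343a + 49b + 7c + d = 1699
Solving the system yields a = 4, b = 6, c = 4, d = 5.
So g(n) = 4n³ + 6n² + 4n + 5.
Then g(3) = 179.

179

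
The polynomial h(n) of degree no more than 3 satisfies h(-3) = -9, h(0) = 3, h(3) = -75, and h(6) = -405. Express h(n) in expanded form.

Write h(n) = an^3 + bn^2 + cn + d. Substituting each data point gives a linear system:
  -27a + 9b - 3c + d = -9
  d = 3
  27a + 9b + 3c + d = -75
  216a + 36b + 6c + d = -405
Solving the system yields a = -1, b = -5, c = -2, d = 3.
So h(n) = -n³ - 5n² - 2n + 3.
Check: h(-3) = -9. ✓

h(n) = -n^3 - 5n^2 - 2n + 3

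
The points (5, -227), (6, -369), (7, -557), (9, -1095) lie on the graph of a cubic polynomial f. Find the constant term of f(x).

Write f(x) = ax^3 + bx^2 + cx + d. Substituting each data point gives a linear system:
  125a + 25b + 5c + d = -227
  216a + 36b + 6c + d = -369
  343a + 49b + 7c + d = -557
  729a + 81b + 9c + d = -1095
Solving the system yields a = -1, b = -5, c = 4, d = 3.
So f(x) = -x³ - 5x² + 4x + 3.
The constant term is 3.

3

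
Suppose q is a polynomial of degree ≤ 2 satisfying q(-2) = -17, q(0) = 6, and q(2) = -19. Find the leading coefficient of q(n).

-6

Write q(n) = an^2 + bn + c. Substituting each data point gives a linear system:
  4a - 2b + c = -17
  c = 6
  4a + 2b + c = -19
Solving the system yields a = -6, b = -1/2, c = 6.
So q(n) = -6n^2 - (1/2)n + 6.
The leading coefficient is -6.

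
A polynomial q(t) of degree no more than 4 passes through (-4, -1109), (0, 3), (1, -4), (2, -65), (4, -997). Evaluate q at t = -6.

Using the Lagrange interpolation formula with nodes -4, 0, 1, 2, 4:
  L_0(t) = t(t - 1)(t - 2)(t - 4) / 960
  L_1(t) = (t + 4)(t - 1)(t - 2)(t - 4) / -32
  L_2(t) = (t + 4)t(t - 2)(t - 4) / 15
  L_3(t) = (t + 4)t(t - 1)(t - 4) / -24
  L_4(t) = (t + 4)t(t - 1)(t - 2) / 192
Then q(t) = -1109·L_0(t) + 3·L_1(t) - 4·L_2(t) - 65·L_3(t) - 997·L_4(t).
Expanding and collecting terms gives q(t) = -4t^4 + t^3 - 2t^2 - 2t + 3.
Evaluating at t = -6: q(-6) = -5457.

-5457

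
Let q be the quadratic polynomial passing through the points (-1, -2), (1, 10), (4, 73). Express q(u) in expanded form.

Using the Lagrange interpolation formula with nodes -1, 1, 4:
  L_0(u) = (u - 1)(u - 4) / 10
  L_1(u) = (u + 1)(u - 4) / -6
  L_2(u) = (u + 1)(u - 1) / 15
Then q(u) = -2·L_0(u) + 10·L_1(u) + 73·L_2(u).
Expanding and collecting terms gives q(u) = 3u² + 6u + 1.
Check: q(4) = 73. ✓

q(u) = 3u^2 + 6u + 1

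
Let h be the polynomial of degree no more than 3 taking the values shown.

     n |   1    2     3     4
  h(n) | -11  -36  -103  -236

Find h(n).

h(n) = -4n^3 + 3n^2 - 6n - 4

Write h(n) = an^3 + bn^2 + cn + d. Substituting each data point gives a linear system:
  a + b + c + d = -11
  8a + 4b + 2c + d = -36
  27a + 9b + 3c + d = -103
  64a + 16b + 4c + d = -236
Solving the system yields a = -4, b = 3, c = -6, d = -4.
So h(n) = -4n³ + 3n² - 6n - 4.
Check: h(1) = -11. ✓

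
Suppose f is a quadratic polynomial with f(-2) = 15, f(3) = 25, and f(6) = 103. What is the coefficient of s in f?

Write f(s) = as^2 + bs + c. Substituting each data point gives a linear system:
  4a - 2b + c = 15
  9a + 3b + c = 25
  36a + 6b + c = 103
Solving the system yields a = 3, b = -1, c = 1.
So f(s) = 3s^2 - s + 1.
The coefficient of s is -1.

-1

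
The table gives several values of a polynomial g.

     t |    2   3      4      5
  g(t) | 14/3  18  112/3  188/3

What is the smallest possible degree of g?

2

Forward differences of the values at t = 2, 3, 4, 5:
  g  : 14/3  18  112/3  188/3
  Δ  : 40/3  58/3  76/3
  Δ^2: 6  6
  Δ^3: 0
The second differences are constant (6) and nonzero, while all higher differences vanish, so the minimal degree is 2.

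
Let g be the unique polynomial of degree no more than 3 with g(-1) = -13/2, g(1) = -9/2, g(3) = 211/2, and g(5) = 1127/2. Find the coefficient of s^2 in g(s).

Write g(s) = as^3 + bs^2 + cs + d. Substituting each data point gives a linear system:
  -a + b - c + d = -13/2
  a + b + c + d = -9/2
  27a + 9b + 3c + d = 211/2
  125a + 25b + 5c + d = 1127/2
Solving the system yields a = 5, b = -3/2, c = -4, d = -4.
So g(s) = 5s^3 - (3/2)s^2 - 4s - 4.
The coefficient of s^2 is -3/2.

-3/2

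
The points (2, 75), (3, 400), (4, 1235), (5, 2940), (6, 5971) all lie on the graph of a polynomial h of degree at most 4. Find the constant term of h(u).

-5

Write h(u) = au^4 + bu^3 + cu^2 + du + e. Substituting each data point gives a linear system:
  16a + 8b + 4c + 2d + e = 75
  81a + 27b + 9c + 3d + e = 400
  256a + 64b + 16c + 4d + e = 1235
  625a + 125b + 25c + 5d + e = 2940
  1296a + 216b + 36c + 6d + e = 5971
Solving the system yields a = 4, b = 4, c = -1, d = -6, e = -5.
So h(u) = 4u⁴ + 4u³ - u² - 6u - 5.
The constant term is -5.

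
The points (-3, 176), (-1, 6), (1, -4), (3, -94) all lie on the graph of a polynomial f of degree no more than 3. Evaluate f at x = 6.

-904

Forward differences of the values at x = -3, -1, 1, 3:
  f  : 176  6  -4  -94
  Δ  : -170  -10  -90
  Δ^2: 160  -80
  Δ^3: -240
The third differences are constant, confirming degree 3.
Interpolating (Newton forward form) and evaluating at x = 6 gives f(6) = -904.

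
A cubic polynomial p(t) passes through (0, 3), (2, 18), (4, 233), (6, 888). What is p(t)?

Using the Lagrange interpolation formula with nodes 0, 2, 4, 6:
  L_0(t) = (t - 2)(t - 4)(t - 6) / -48
  L_1(t) = t(t - 4)(t - 6) / 16
  L_2(t) = t(t - 2)(t - 6) / -16
  L_3(t) = t(t - 2)(t - 4) / 48
Then p(t) = 3·L_0(t) + 18·L_1(t) + 233·L_2(t) + 888·L_3(t).
Expanding and collecting terms gives p(t) = 5t^3 - 5t^2 - (5/2)t + 3.
Check: p(2) = 18. ✓

p(t) = 5t^3 - 5t^2 - (5/2)t + 3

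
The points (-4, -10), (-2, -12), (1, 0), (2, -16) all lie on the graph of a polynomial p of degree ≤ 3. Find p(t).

p(t) = -t^3 - 4t^2 + 3t + 2

Write p(t) = at^3 + bt^2 + ct + d. Substituting each data point gives a linear system:
  -64a + 16b - 4c + d = -10
  -8a + 4b - 2c + d = -12
  a + b + c + d = 0
  8a + 4b + 2c + d = -16
Solving the system yields a = -1, b = -4, c = 3, d = 2.
So p(t) = -t^3 - 4t^2 + 3t + 2.
Check: p(1) = 0. ✓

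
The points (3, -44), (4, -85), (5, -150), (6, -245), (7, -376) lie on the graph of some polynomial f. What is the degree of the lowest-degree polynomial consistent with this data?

Forward differences of the values at s = 3, 4, 5, 6, 7:
  f  : -44  -85  -150  -245  -376
  Δ  : -41  -65  -95  -131
  Δ^2: -24  -30  -36
  Δ^3: -6  -6
  Δ^4: 0
The third differences are constant (-6) and nonzero, while all higher differences vanish, so the minimal degree is 3.

3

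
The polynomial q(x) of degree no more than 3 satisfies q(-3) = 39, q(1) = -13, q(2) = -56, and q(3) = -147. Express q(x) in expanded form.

Using the Lagrange interpolation formula with nodes -3, 1, 2, 3:
  L_0(x) = (x - 1)(x - 2)(x - 3) / -120
  L_1(x) = (x + 3)(x - 2)(x - 3) / 8
  L_2(x) = (x + 3)(x - 1)(x - 3) / -5
  L_3(x) = (x + 3)(x - 1)(x - 2) / 12
Then q(x) = 39·L_0(x) - 13·L_1(x) - 56·L_2(x) - 147·L_3(x).
Expanding and collecting terms gives q(x) = -3x^3 - 6x^2 - 4x.
Check: q(-3) = 39. ✓

q(x) = -3x^3 - 6x^2 - 4x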